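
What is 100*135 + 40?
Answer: 13540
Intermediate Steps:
100*135 + 40 = 13500 + 40 = 13540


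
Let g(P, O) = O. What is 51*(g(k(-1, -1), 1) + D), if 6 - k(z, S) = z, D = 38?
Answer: 1989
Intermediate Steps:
k(z, S) = 6 - z
51*(g(k(-1, -1), 1) + D) = 51*(1 + 38) = 51*39 = 1989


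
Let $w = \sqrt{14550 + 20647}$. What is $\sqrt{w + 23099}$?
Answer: $\sqrt{23099 + \sqrt{35197}} \approx 152.6$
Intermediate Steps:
$w = \sqrt{35197} \approx 187.61$
$\sqrt{w + 23099} = \sqrt{\sqrt{35197} + 23099} = \sqrt{23099 + \sqrt{35197}}$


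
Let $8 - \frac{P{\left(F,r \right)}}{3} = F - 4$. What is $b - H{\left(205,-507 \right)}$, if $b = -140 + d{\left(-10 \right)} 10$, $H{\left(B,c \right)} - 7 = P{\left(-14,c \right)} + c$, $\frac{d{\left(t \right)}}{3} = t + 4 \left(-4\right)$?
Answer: $-498$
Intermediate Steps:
$d{\left(t \right)} = -48 + 3 t$ ($d{\left(t \right)} = 3 \left(t + 4 \left(-4\right)\right) = 3 \left(t - 16\right) = 3 \left(-16 + t\right) = -48 + 3 t$)
$P{\left(F,r \right)} = 36 - 3 F$ ($P{\left(F,r \right)} = 24 - 3 \left(F - 4\right) = 24 - 3 \left(-4 + F\right) = 24 - \left(-12 + 3 F\right) = 36 - 3 F$)
$H{\left(B,c \right)} = 85 + c$ ($H{\left(B,c \right)} = 7 + \left(\left(36 - -42\right) + c\right) = 7 + \left(\left(36 + 42\right) + c\right) = 7 + \left(78 + c\right) = 85 + c$)
$b = -920$ ($b = -140 + \left(-48 + 3 \left(-10\right)\right) 10 = -140 + \left(-48 - 30\right) 10 = -140 - 780 = -920$)
$b - H{\left(205,-507 \right)} = -920 - \left(85 - 507\right) = -920 - -422 = -920 + 422 = -498$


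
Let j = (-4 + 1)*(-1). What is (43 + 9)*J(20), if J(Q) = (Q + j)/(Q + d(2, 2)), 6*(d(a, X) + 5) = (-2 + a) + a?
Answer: 78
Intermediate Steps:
j = 3 (j = -3*(-1) = 3)
d(a, X) = -16/3 + a/3 (d(a, X) = -5 + ((-2 + a) + a)/6 = -5 + (-2 + 2*a)/6 = -5 + (-⅓ + a/3) = -16/3 + a/3)
J(Q) = (3 + Q)/(-14/3 + Q) (J(Q) = (Q + 3)/(Q + (-16/3 + (⅓)*2)) = (3 + Q)/(Q + (-16/3 + ⅔)) = (3 + Q)/(Q - 14/3) = (3 + Q)/(-14/3 + Q))
(43 + 9)*J(20) = (43 + 9)*(3*(3 + 20)/(-14 + 3*20)) = 52*(3*23/(-14 + 60)) = 52*(3*23/46) = 52*(3*(1/46)*23) = 52*(3/2) = 78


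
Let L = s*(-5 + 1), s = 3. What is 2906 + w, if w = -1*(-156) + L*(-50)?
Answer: 3662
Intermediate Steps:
L = -12 (L = 3*(-5 + 1) = 3*(-4) = -12)
w = 756 (w = -1*(-156) - 12*(-50) = 156 + 600 = 756)
2906 + w = 2906 + 756 = 3662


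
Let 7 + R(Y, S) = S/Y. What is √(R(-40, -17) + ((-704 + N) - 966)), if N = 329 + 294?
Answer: I*√421430/20 ≈ 32.459*I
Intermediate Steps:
R(Y, S) = -7 + S/Y
N = 623
√(R(-40, -17) + ((-704 + N) - 966)) = √((-7 - 17/(-40)) + ((-704 + 623) - 966)) = √((-7 - 17*(-1/40)) + (-81 - 966)) = √((-7 + 17/40) - 1047) = √(-263/40 - 1047) = √(-42143/40) = I*√421430/20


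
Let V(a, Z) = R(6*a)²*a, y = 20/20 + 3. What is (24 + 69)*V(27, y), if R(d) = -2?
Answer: 10044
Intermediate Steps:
y = 4 (y = 20*(1/20) + 3 = 1 + 3 = 4)
V(a, Z) = 4*a (V(a, Z) = (-2)²*a = 4*a)
(24 + 69)*V(27, y) = (24 + 69)*(4*27) = 93*108 = 10044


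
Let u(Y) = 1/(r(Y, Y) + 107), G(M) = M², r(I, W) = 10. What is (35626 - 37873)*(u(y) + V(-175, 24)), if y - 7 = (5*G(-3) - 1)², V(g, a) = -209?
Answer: 18314548/39 ≈ 4.6960e+5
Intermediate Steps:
y = 1943 (y = 7 + (5*(-3)² - 1)² = 7 + (5*9 - 1)² = 7 + (45 - 1)² = 7 + 44² = 7 + 1936 = 1943)
u(Y) = 1/117 (u(Y) = 1/(10 + 107) = 1/117)
(35626 - 37873)*(u(y) + V(-175, 24)) = (35626 - 37873)*(1/117 - 209) = -2247*(-24452/117) = 18314548/39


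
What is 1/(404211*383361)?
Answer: 1/154958733171 ≈ 6.4533e-12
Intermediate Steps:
1/(404211*383361) = (1/404211)*(1/383361) = 1/154958733171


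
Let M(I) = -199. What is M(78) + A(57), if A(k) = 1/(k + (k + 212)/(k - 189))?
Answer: -1443613/7255 ≈ -198.98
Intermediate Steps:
A(k) = 1/(k + (212 + k)/(-189 + k))
M(78) + A(57) = -199 + (-189 + 57)/(212 + 57² - 188*57) = -199 - 132/(212 + 3249 - 10716) = -199 - 132/(-7255) = -199 - 1/7255*(-132) = -199 + 132/7255 = -1443613/7255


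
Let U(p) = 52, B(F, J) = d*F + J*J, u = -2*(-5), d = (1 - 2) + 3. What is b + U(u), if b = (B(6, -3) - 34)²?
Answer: 221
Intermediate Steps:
d = 2 (d = -1 + 3 = 2)
u = 10
B(F, J) = J² + 2*F (B(F, J) = 2*F + J*J = 2*F + J² = J² + 2*F)
b = 169 (b = (((-3)² + 2*6) - 34)² = ((9 + 12) - 34)² = (21 - 34)² = (-13)² = 169)
b + U(u) = 169 + 52 = 221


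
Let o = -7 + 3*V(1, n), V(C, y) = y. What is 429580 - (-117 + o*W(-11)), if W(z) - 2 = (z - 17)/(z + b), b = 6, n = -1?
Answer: 429773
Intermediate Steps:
W(z) = 2 + (-17 + z)/(6 + z) (W(z) = 2 + (z - 17)/(z + 6) = 2 + (-17 + z)/(6 + z))
o = -10 (o = -7 + 3*(-1) = -7 - 3 = -10)
429580 - (-117 + o*W(-11)) = 429580 - (-117 - 10*(-5 + 3*(-11))/(6 - 11)) = 429580 - (-117 - 10*(-5 - 33)/(-5)) = 429580 - (-117 - (-2)*(-38)) = 429580 - (-117 - 10*38/5) = 429580 - (-117 - 76) = 429580 - 1*(-193) = 429580 + 193 = 429773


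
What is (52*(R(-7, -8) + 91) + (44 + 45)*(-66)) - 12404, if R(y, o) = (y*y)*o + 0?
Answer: -33930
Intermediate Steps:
R(y, o) = o*y² (R(y, o) = y²*o + 0 = o*y² + 0 = o*y²)
(52*(R(-7, -8) + 91) + (44 + 45)*(-66)) - 12404 = (52*(-8*(-7)² + 91) + (44 + 45)*(-66)) - 12404 = (52*(-8*49 + 91) + 89*(-66)) - 12404 = (52*(-392 + 91) - 5874) - 12404 = (52*(-301) - 5874) - 12404 = (-15652 - 5874) - 12404 = -21526 - 12404 = -33930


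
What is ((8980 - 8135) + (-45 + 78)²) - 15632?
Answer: -13698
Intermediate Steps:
((8980 - 8135) + (-45 + 78)²) - 15632 = (845 + 33²) - 15632 = (845 + 1089) - 15632 = 1934 - 15632 = -13698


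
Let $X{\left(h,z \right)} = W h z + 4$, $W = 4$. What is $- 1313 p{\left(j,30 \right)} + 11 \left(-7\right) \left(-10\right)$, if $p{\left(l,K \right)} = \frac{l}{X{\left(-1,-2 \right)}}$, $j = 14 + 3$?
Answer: $- \frac{13081}{12} \approx -1090.1$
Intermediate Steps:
$j = 17$
$X{\left(h,z \right)} = 4 + 4 h z$ ($X{\left(h,z \right)} = 4 h z + 4 = 4 + 4 h z$)
$p{\left(l,K \right)} = \frac{l}{12}$ ($p{\left(l,K \right)} = \frac{l}{4 + 4 \left(-1\right) \left(-2\right)} = \frac{l}{4 + 8} = \frac{l}{12}$)
$- 1313 p{\left(j,30 \right)} + 11 \left(-7\right) \left(-10\right) = - 1313 \cdot \frac{1}{12} \cdot 17 + 11 \left(-7\right) \left(-10\right) = \left(-1313\right) \frac{17}{12} - -770 = - \frac{22321}{12} + 770 = - \frac{13081}{12}$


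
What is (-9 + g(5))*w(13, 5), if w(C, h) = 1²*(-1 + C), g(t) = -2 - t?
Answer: -192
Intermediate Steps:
w(C, h) = -1 + C (w(C, h) = 1*(-1 + C) = -1 + C)
(-9 + g(5))*w(13, 5) = (-9 + (-2 - 1*5))*(-1 + 13) = (-9 + (-2 - 5))*12 = (-9 - 7)*12 = -16*12 = -192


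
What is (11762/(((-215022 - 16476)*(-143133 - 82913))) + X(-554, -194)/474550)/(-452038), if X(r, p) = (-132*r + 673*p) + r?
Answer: 758614972161001/2806344616167858768300 ≈ 2.7032e-7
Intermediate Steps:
X(r, p) = -131*r + 673*p
(11762/(((-215022 - 16476)*(-143133 - 82913))) + X(-554, -194)/474550)/(-452038) = (11762/(((-215022 - 16476)*(-143133 - 82913))) + (-131*(-554) + 673*(-194))/474550)/(-452038) = (11762/((-231498*(-226046))) + (72574 - 130562)*(1/474550))*(-1/452038) = (11762/52329196908 - 57988*1/474550)*(-1/452038) = (11762*(1/52329196908) - 28994/237275)*(-1/452038) = (5881/26164598454 - 28994/237275)*(-1/452038) = -758614972161001/6208205098172850*(-1/452038) = 758614972161001/2806344616167858768300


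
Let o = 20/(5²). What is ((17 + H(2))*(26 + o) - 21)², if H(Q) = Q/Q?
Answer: 5322249/25 ≈ 2.1289e+5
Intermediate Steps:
o = ⅘ (o = 20/25 = 20*(1/25) = ⅘ ≈ 0.80000)
H(Q) = 1
((17 + H(2))*(26 + o) - 21)² = ((17 + 1)*(26 + ⅘) - 21)² = (18*(134/5) - 21)² = (2412/5 - 21)² = (2307/5)² = 5322249/25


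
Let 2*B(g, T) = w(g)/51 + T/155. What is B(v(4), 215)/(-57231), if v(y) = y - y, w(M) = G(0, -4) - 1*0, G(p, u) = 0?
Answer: -43/3548322 ≈ -1.2118e-5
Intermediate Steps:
w(M) = 0 (w(M) = 0 - 1*0 = 0 + 0 = 0)
v(y) = 0
B(g, T) = T/310 (B(g, T) = (0/51 + T/155)/2 = (0*(1/51) + T*(1/155))/2 = (0 + T/155)/2 = (T/155)/2 = T/310)
B(v(4), 215)/(-57231) = ((1/310)*215)/(-57231) = (43/62)*(-1/57231) = -43/3548322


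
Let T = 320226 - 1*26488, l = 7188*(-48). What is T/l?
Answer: -146869/172512 ≈ -0.85136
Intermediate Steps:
l = -345024
T = 293738 (T = 320226 - 26488 = 293738)
T/l = 293738/(-345024) = 293738*(-1/345024) = -146869/172512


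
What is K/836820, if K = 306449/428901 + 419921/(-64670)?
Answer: -14571498181/2110081772255400 ≈ -6.9057e-6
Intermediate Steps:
K = -14571498181/2521547970 (K = 306449*(1/428901) + 419921*(-1/64670) = 27859/38991 - 419921/64670 = -14571498181/2521547970 ≈ -5.7788)
K/836820 = -14571498181/2521547970/836820 = -14571498181/2521547970*1/836820 = -14571498181/2110081772255400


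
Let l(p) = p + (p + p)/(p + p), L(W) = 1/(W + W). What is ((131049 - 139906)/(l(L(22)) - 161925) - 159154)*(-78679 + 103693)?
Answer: -9454599547126756/2374885 ≈ -3.9811e+9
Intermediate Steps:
L(W) = 1/(2*W)
l(p) = 1 + p (l(p) = p + (2*p)/((2*p)) = p + (2*p)*(1/(2*p)) = p + 1 = 1 + p)
((131049 - 139906)/(l(L(22)) - 161925) - 159154)*(-78679 + 103693) = ((131049 - 139906)/((1 + (1/2)/22) - 161925) - 159154)*(-78679 + 103693) = (-8857/((1 + (1/2)*(1/22)) - 161925) - 159154)*25014 = (-8857/((1 + 1/44) - 161925) - 159154)*25014 = (-8857/(45/44 - 161925) - 159154)*25014 = (-8857/(-7124655/44) - 159154)*25014 = (-8857*(-44/7124655) - 159154)*25014 = (389708/7124655 - 159154)*25014 = -1133916952162/7124655*25014 = -9454599547126756/2374885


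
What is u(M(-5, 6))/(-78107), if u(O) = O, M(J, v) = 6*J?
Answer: 30/78107 ≈ 0.00038409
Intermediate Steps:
u(M(-5, 6))/(-78107) = (6*(-5))/(-78107) = -30*(-1/78107) = 30/78107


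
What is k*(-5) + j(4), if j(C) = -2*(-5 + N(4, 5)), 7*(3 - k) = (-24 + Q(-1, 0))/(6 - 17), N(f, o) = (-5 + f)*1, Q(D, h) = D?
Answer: -106/77 ≈ -1.3766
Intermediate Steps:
N(f, o) = -5 + f
k = 206/77 (k = 3 - (-24 - 1)/(7*(6 - 17)) = 3 - (-25)/(7*(-11)) = 3 - (-25)*(-1)/(7*11) = 3 - 1/7*25/11 = 3 - 25/77 = 206/77 ≈ 2.6753)
j(C) = 12 (j(C) = -2*(-5 + (-5 + 4)) = -2*(-5 - 1) = -2*(-6) = 12)
k*(-5) + j(4) = (206/77)*(-5) + 12 = -1030/77 + 12 = -106/77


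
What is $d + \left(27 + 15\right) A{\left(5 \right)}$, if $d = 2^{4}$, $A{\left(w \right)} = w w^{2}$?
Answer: $5266$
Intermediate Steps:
$A{\left(w \right)} = w^{3}$
$d = 16$
$d + \left(27 + 15\right) A{\left(5 \right)} = 16 + \left(27 + 15\right) 5^{3} = 16 + 42 \cdot 125 = 16 + 5250 = 5266$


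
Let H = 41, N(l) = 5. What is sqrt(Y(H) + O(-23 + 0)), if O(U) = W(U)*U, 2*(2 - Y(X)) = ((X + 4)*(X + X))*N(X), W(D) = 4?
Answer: 9*I*sqrt(115) ≈ 96.514*I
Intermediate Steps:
Y(X) = 2 - 5*X*(4 + X) (Y(X) = 2 - (X + 4)*(X + X)*5/2 = 2 - (4 + X)*(2*X)*5/2 = 2 - 2*X*(4 + X)*5/2 = 2 - 5*X*(4 + X))
O(U) = 4*U
sqrt(Y(H) + O(-23 + 0)) = sqrt((2 - 20*41 - 5*41**2) + 4*(-23 + 0)) = sqrt((2 - 820 - 5*1681) + 4*(-23)) = sqrt((2 - 820 - 8405) - 92) = sqrt(-9223 - 92) = sqrt(-9315) = 9*I*sqrt(115)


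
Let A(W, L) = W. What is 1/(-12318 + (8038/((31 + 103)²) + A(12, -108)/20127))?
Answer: -60233402/741928046453 ≈ -8.1185e-5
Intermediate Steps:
1/(-12318 + (8038/((31 + 103)²) + A(12, -108)/20127)) = 1/(-12318 + (8038/((31 + 103)²) + 12/20127)) = 1/(-12318 + (8038/(134²) + 12*(1/20127))) = 1/(-12318 + (8038/17956 + 4/6709)) = 1/(-12318 + (8038*(1/17956) + 4/6709)) = 1/(-12318 + (4019/8978 + 4/6709)) = 1/(-12318 + 26999383/60233402) = 1/(-741928046453/60233402) = -60233402/741928046453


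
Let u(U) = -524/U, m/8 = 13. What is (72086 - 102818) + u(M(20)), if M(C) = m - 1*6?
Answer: -1506130/49 ≈ -30737.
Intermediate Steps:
m = 104 (m = 8*13 = 104)
M(C) = 98 (M(C) = 104 - 1*6 = 104 - 6 = 98)
(72086 - 102818) + u(M(20)) = (72086 - 102818) - 524/98 = -30732 - 524*1/98 = -30732 - 262/49 = -1506130/49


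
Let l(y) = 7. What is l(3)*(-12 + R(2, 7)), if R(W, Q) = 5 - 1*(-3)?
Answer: -28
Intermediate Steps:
R(W, Q) = 8 (R(W, Q) = 5 + 3 = 8)
l(3)*(-12 + R(2, 7)) = 7*(-12 + 8) = 7*(-4) = -28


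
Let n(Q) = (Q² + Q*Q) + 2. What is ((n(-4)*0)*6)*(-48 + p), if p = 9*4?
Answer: 0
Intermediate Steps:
n(Q) = 2 + 2*Q² (n(Q) = (Q² + Q²) + 2 = 2*Q² + 2 = 2 + 2*Q²)
p = 36
((n(-4)*0)*6)*(-48 + p) = (((2 + 2*(-4)²)*0)*6)*(-48 + 36) = (((2 + 2*16)*0)*6)*(-12) = (((2 + 32)*0)*6)*(-12) = ((34*0)*6)*(-12) = (0*6)*(-12) = 0*(-12) = 0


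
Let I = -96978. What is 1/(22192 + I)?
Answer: -1/74786 ≈ -1.3371e-5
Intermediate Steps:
1/(22192 + I) = 1/(22192 - 96978) = 1/(-74786) = -1/74786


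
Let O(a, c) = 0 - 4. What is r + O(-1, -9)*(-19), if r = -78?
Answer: -2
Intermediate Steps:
O(a, c) = -4
r + O(-1, -9)*(-19) = -78 - 4*(-19) = -78 + 76 = -2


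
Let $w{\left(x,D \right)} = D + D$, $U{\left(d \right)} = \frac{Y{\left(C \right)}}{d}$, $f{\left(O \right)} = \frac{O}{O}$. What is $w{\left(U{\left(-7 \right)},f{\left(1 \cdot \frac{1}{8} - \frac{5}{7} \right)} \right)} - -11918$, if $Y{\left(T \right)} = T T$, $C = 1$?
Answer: $11920$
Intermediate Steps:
$Y{\left(T \right)} = T^{2}$
$f{\left(O \right)} = 1$
$U{\left(d \right)} = \frac{1}{d}$ ($U{\left(d \right)} = \frac{1^{2}}{d} = 1 \frac{1}{d} = \frac{1}{d}$)
$w{\left(x,D \right)} = 2 D$
$w{\left(U{\left(-7 \right)},f{\left(1 \cdot \frac{1}{8} - \frac{5}{7} \right)} \right)} - -11918 = 2 \cdot 1 - -11918 = 2 + 11918 = 11920$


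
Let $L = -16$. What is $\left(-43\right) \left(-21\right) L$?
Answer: $-14448$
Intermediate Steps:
$\left(-43\right) \left(-21\right) L = \left(-43\right) \left(-21\right) \left(-16\right) = 903 \left(-16\right) = -14448$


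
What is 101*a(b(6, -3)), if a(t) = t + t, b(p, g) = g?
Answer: -606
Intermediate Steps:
a(t) = 2*t
101*a(b(6, -3)) = 101*(2*(-3)) = 101*(-6) = -606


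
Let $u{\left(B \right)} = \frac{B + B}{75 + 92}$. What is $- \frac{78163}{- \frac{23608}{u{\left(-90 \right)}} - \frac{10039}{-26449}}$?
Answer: $- \frac{93029993415}{26069485421} \approx -3.5685$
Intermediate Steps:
$u{\left(B \right)} = \frac{2 B}{167}$
$- \frac{78163}{- \frac{23608}{u{\left(-90 \right)}} - \frac{10039}{-26449}} = - \frac{78163}{- \frac{23608}{\frac{2}{167} \left(-90\right)} - \frac{10039}{-26449}} = - \frac{78163}{- \frac{23608}{- \frac{180}{167}} - - \frac{10039}{26449}} = - \frac{78163}{\left(-23608\right) \left(- \frac{167}{180}\right) + \frac{10039}{26449}} = - \frac{78163}{\frac{985634}{45} + \frac{10039}{26449}} = - \frac{78163}{\frac{26069485421}{1190205}} = \left(-78163\right) \frac{1190205}{26069485421} = - \frac{93029993415}{26069485421}$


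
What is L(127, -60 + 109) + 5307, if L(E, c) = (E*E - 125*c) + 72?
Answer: 15383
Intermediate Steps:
L(E, c) = 72 + E² - 125*c (L(E, c) = (E² - 125*c) + 72 = 72 + E² - 125*c)
L(127, -60 + 109) + 5307 = (72 + 127² - 125*(-60 + 109)) + 5307 = (72 + 16129 - 125*49) + 5307 = (72 + 16129 - 6125) + 5307 = 10076 + 5307 = 15383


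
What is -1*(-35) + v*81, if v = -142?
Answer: -11467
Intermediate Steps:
-1*(-35) + v*81 = -1*(-35) - 142*81 = 35 - 11502 = -11467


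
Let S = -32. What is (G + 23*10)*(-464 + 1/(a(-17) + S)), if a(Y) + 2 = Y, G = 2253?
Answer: -58760195/51 ≈ -1.1522e+6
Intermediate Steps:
a(Y) = -2 + Y
(G + 23*10)*(-464 + 1/(a(-17) + S)) = (2253 + 23*10)*(-464 + 1/((-2 - 17) - 32)) = (2253 + 230)*(-464 + 1/(-19 - 32)) = 2483*(-464 + 1/(-51)) = 2483*(-464 - 1/51) = 2483*(-23665/51) = -58760195/51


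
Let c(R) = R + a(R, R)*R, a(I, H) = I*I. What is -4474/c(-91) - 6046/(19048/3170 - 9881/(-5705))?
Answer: -4120276637794453/5275317838791 ≈ -781.05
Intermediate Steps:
a(I, H) = I²
c(R) = R + R³ (c(R) = R + R²*R = R + R³)
-4474/c(-91) - 6046/(19048/3170 - 9881/(-5705)) = -4474/(-91 + (-91)³) - 6046/(19048/3170 - 9881/(-5705)) = -4474/(-91 - 753571) - 6046/(19048*(1/3170) - 9881*(-1/5705)) = -4474/(-753662) - 6046/(9524/1585 + 9881/5705) = -4474*(-1/753662) - 6046/13999161/1808485 = 2237/376831 - 6046*1808485/13999161 = 2237/376831 - 10934100310/13999161 = -4120276637794453/5275317838791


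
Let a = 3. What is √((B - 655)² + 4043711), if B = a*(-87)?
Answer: √4882767 ≈ 2209.7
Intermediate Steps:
B = -261 (B = 3*(-87) = -261)
√((B - 655)² + 4043711) = √((-261 - 655)² + 4043711) = √((-916)² + 4043711) = √(839056 + 4043711) = √4882767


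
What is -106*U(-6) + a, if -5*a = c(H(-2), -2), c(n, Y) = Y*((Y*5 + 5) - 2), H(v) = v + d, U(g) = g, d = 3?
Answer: 3166/5 ≈ 633.20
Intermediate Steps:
H(v) = 3 + v (H(v) = v + 3 = 3 + v)
c(n, Y) = Y*(3 + 5*Y) (c(n, Y) = Y*((5*Y + 5) - 2) = Y*((5 + 5*Y) - 2) = Y*(3 + 5*Y))
a = -14/5 (a = -(-2)*(3 + 5*(-2))/5 = -(-2)*(3 - 10)/5 = -(-2)*(-7)/5 = -⅕*14 = -14/5 ≈ -2.8000)
-106*U(-6) + a = -106*(-6) - 14/5 = 636 - 14/5 = 3166/5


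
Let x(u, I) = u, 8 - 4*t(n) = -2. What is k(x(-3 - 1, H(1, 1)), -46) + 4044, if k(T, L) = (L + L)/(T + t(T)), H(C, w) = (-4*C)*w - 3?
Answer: 12316/3 ≈ 4105.3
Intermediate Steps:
H(C, w) = -3 - 4*C*w (H(C, w) = -4*C*w - 3 = -3 - 4*C*w)
t(n) = 5/2 (t(n) = 2 - 1/4*(-2) = 2 + 1/2 = 5/2)
k(T, L) = 2*L/(5/2 + T) (k(T, L) = (L + L)/(T + 5/2) = (2*L)/(5/2 + T) = 2*L/(5/2 + T))
k(x(-3 - 1, H(1, 1)), -46) + 4044 = 4*(-46)/(5 + 2*(-3 - 1)) + 4044 = 4*(-46)/(5 + 2*(-4)) + 4044 = 4*(-46)/(5 - 8) + 4044 = 4*(-46)/(-3) + 4044 = 4*(-46)*(-1/3) + 4044 = 184/3 + 4044 = 12316/3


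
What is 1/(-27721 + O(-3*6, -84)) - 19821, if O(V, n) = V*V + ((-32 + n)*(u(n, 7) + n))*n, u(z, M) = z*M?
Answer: -130330309666/6575365 ≈ -19821.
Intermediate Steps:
u(z, M) = M*z
O(V, n) = V² + 8*n²*(-32 + n) (O(V, n) = V*V + ((-32 + n)*(7*n + n))*n = V² + ((-32 + n)*(8*n))*n = V² + (8*n*(-32 + n))*n = V² + 8*n²*(-32 + n))
1/(-27721 + O(-3*6, -84)) - 19821 = 1/(-27721 + ((-3*6)² - 256*(-84)² + 8*(-84)³)) - 19821 = 1/(-27721 + ((-18)² - 256*7056 + 8*(-592704))) - 19821 = 1/(-27721 + (324 - 1806336 - 4741632)) - 19821 = 1/(-27721 - 6547644) - 19821 = 1/(-6575365) - 19821 = -1/6575365 - 19821 = -130330309666/6575365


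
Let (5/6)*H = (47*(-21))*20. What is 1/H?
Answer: -1/23688 ≈ -4.2215e-5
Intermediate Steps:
H = -23688 (H = 6*((47*(-21))*20)/5 = 6*(-987*20)/5 = (6/5)*(-19740) = -23688)
1/H = 1/(-23688) = -1/23688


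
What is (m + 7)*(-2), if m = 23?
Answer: -60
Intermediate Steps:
(m + 7)*(-2) = (23 + 7)*(-2) = 30*(-2) = -60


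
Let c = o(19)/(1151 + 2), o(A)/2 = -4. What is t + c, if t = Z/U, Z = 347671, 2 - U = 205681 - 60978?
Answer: -402022271/166840253 ≈ -2.4096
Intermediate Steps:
o(A) = -8 (o(A) = 2*(-4) = -8)
U = -144701 (U = 2 - (205681 - 60978) = 2 - 1*144703 = 2 - 144703 = -144701)
c = -8/1153 (c = -8/(1151 + 2) = -8/1153 ≈ -0.0069384)
t = -347671/144701 (t = 347671/(-144701) = 347671*(-1/144701) = -347671/144701 ≈ -2.4027)
t + c = -347671/144701 - 8/1153 = -402022271/166840253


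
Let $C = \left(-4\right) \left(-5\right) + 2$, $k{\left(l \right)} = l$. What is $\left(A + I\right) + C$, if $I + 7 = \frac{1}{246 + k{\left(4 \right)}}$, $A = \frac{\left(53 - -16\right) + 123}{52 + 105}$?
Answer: $\frac{636907}{39250} \approx 16.227$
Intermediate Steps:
$A = \frac{192}{157}$ ($A = \frac{\left(53 + 16\right) + 123}{157} = \left(69 + 123\right) \frac{1}{157} = 192 \cdot \frac{1}{157} = \frac{192}{157} \approx 1.2229$)
$C = 22$ ($C = 20 + 2 = 22$)
$I = - \frac{1749}{250}$ ($I = -7 + \frac{1}{246 + 4} = -7 + \frac{1}{250} = - \frac{1749}{250} \approx -6.996$)
$\left(A + I\right) + C = \left(\frac{192}{157} - \frac{1749}{250}\right) + 22 = - \frac{226593}{39250} + 22 = \frac{636907}{39250}$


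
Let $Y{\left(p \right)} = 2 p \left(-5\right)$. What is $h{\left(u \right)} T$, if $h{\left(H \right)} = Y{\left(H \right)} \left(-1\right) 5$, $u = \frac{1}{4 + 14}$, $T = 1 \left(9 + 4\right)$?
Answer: $\frac{325}{9} \approx 36.111$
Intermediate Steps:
$Y{\left(p \right)} = - 10 p$
$T = 13$ ($T = 1 \cdot 13 = 13$)
$u = \frac{1}{18} \approx 0.055556$
$h{\left(H \right)} = 50 H$ ($h{\left(H \right)} = - 10 H \left(-1\right) 5 = 10 H 5 = 50 H$)
$h{\left(u \right)} T = 50 \cdot \frac{1}{18} \cdot 13 = \frac{25}{9} \cdot 13 = \frac{325}{9}$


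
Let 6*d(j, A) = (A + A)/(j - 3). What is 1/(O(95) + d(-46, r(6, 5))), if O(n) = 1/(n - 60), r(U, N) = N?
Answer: -735/4 ≈ -183.75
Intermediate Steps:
d(j, A) = A/(3*(-3 + j)) (d(j, A) = ((A + A)/(j - 3))/6 = ((2*A)/(-3 + j))/6 = (2*A/(-3 + j))/6 = A/(3*(-3 + j)))
O(n) = 1/(-60 + n)
1/(O(95) + d(-46, r(6, 5))) = 1/(1/(-60 + 95) + (1/3)*5/(-3 - 46)) = 1/(1/35 + (1/3)*5/(-49)) = 1/(1/35 + (1/3)*5*(-1/49)) = 1/(1/35 - 5/147) = 1/(-4/735) = -735/4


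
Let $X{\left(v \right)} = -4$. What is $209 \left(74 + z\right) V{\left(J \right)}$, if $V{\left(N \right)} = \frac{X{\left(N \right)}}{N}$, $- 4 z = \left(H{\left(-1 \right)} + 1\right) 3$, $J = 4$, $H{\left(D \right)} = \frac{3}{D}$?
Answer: $- \frac{31559}{2} \approx -15780.0$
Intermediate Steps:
$z = \frac{3}{2}$ ($z = - \frac{\left(\frac{3}{-1} + 1\right) 3}{4} = - \frac{\left(3 \left(-1\right) + 1\right) 3}{4} = - \frac{\left(-3 + 1\right) 3}{4} = - \frac{\left(-2\right) 3}{4} = \left(- \frac{1}{4}\right) \left(-6\right) = \frac{3}{2} \approx 1.5$)
$V{\left(N \right)} = - \frac{4}{N}$
$209 \left(74 + z\right) V{\left(J \right)} = 209 \left(74 + \frac{3}{2}\right) \left(- \frac{4}{4}\right) = 209 \cdot \frac{151}{2} \left(\left(-4\right) \frac{1}{4}\right) = \frac{31559}{2} \left(-1\right) = - \frac{31559}{2}$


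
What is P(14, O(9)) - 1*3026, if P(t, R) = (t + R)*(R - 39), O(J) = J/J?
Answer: -3596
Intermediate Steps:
O(J) = 1
P(t, R) = (-39 + R)*(R + t) (P(t, R) = (R + t)*(-39 + R) = (-39 + R)*(R + t))
P(14, O(9)) - 1*3026 = (1**2 - 39*1 - 39*14 + 1*14) - 1*3026 = (1 - 39 - 546 + 14) - 3026 = -570 - 3026 = -3596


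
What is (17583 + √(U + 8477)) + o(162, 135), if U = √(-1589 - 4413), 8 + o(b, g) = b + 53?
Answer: 17790 + √(8477 + I*√6002) ≈ 17882.0 + 0.42072*I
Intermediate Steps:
o(b, g) = 45 + b (o(b, g) = -8 + (b + 53) = -8 + (53 + b) = 45 + b)
U = I*√6002 (U = √(-6002) = I*√6002 ≈ 77.473*I)
(17583 + √(U + 8477)) + o(162, 135) = (17583 + √(I*√6002 + 8477)) + (45 + 162) = (17583 + √(8477 + I*√6002)) + 207 = 17790 + √(8477 + I*√6002)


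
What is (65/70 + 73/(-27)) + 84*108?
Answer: 3428545/378 ≈ 9070.2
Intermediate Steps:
(65/70 + 73/(-27)) + 84*108 = (65*(1/70) + 73*(-1/27)) + 9072 = (13/14 - 73/27) + 9072 = -671/378 + 9072 = 3428545/378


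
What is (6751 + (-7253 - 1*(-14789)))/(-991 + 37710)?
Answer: 14287/36719 ≈ 0.38909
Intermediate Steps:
(6751 + (-7253 - 1*(-14789)))/(-991 + 37710) = (6751 + (-7253 + 14789))/36719 = (6751 + 7536)*(1/36719) = 14287*(1/36719) = 14287/36719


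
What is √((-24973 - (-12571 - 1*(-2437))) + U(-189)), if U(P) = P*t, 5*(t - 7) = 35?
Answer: I*√17485 ≈ 132.23*I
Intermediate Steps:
t = 14 (t = 7 + (⅕)*35 = 7 + 7 = 14)
U(P) = 14*P (U(P) = P*14 = 14*P)
√((-24973 - (-12571 - 1*(-2437))) + U(-189)) = √((-24973 - (-12571 - 1*(-2437))) + 14*(-189)) = √((-24973 - (-12571 + 2437)) - 2646) = √((-24973 - 1*(-10134)) - 2646) = √((-24973 + 10134) - 2646) = √(-14839 - 2646) = √(-17485) = I*√17485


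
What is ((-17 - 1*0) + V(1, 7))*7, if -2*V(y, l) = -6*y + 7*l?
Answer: -539/2 ≈ -269.50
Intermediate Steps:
V(y, l) = 3*y - 7*l/2 (V(y, l) = -(-6*y + 7*l)/2 = 3*y - 7*l/2)
((-17 - 1*0) + V(1, 7))*7 = ((-17 - 1*0) + (3*1 - 7/2*7))*7 = ((-17 + 0) + (3 - 49/2))*7 = (-17 - 43/2)*7 = -77/2*7 = -539/2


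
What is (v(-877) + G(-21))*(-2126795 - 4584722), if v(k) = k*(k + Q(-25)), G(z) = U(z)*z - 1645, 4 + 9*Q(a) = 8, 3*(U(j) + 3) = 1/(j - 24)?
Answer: -231695540218394/45 ≈ -5.1488e+12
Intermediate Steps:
U(j) = -3 + 1/(3*(-24 + j)) (U(j) = -3 + 1/(3*(j - 24)) = -3 + 1/(3*(-24 + j)))
Q(a) = 4/9 (Q(a) = -4/9 + (⅑)*8 = -4/9 + 8/9 = 4/9)
G(z) = -1645 + z*(217 - 9*z)/(3*(-24 + z)) (G(z) = ((217 - 9*z)/(3*(-24 + z)))*z - 1645 = z*(217 - 9*z)/(3*(-24 + z)) - 1645 = -1645 + z*(217 - 9*z)/(3*(-24 + z)))
v(k) = k*(4/9 + k) (v(k) = k*(k + 4/9) = k*(4/9 + k))
(v(-877) + G(-21))*(-2126795 - 4584722) = ((⅑)*(-877)*(4 + 9*(-877)) + (118440 - 4718*(-21) - 9*(-21)²)/(3*(-24 - 21)))*(-2126795 - 4584722) = ((⅑)*(-877)*(4 - 7893) + (⅓)*(118440 + 99078 - 9*441)/(-45))*(-6711517) = ((⅑)*(-877)*(-7889) + (⅓)*(-1/45)*(118440 + 99078 - 3969))*(-6711517) = (6918653/9 + (⅓)*(-1/45)*213549)*(-6711517) = (6918653/9 - 71183/45)*(-6711517) = (34522082/45)*(-6711517) = -231695540218394/45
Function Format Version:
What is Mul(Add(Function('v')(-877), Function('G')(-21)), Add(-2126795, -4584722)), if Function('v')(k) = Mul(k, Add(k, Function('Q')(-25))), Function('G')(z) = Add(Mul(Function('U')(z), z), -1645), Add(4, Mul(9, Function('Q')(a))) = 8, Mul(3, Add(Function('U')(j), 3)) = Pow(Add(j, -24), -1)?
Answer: Rational(-231695540218394, 45) ≈ -5.1488e+12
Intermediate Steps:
Function('U')(j) = Add(-3, Mul(Rational(1, 3), Pow(Add(-24, j), -1))) (Function('U')(j) = Add(-3, Mul(Rational(1, 3), Pow(Add(j, -24), -1))) = Add(-3, Mul(Rational(1, 3), Pow(Add(-24, j), -1))))
Function('Q')(a) = Rational(4, 9) (Function('Q')(a) = Add(Rational(-4, 9), Mul(Rational(1, 9), 8)) = Add(Rational(-4, 9), Rational(8, 9)) = Rational(4, 9))
Function('G')(z) = Add(-1645, Mul(Rational(1, 3), z, Pow(Add(-24, z), -1), Add(217, Mul(-9, z)))) (Function('G')(z) = Add(Mul(Mul(Rational(1, 3), Pow(Add(-24, z), -1), Add(217, Mul(-9, z))), z), -1645) = Add(Mul(Rational(1, 3), z, Pow(Add(-24, z), -1), Add(217, Mul(-9, z))), -1645) = Add(-1645, Mul(Rational(1, 3), z, Pow(Add(-24, z), -1), Add(217, Mul(-9, z)))))
Function('v')(k) = Mul(k, Add(Rational(4, 9), k)) (Function('v')(k) = Mul(k, Add(k, Rational(4, 9))) = Mul(k, Add(Rational(4, 9), k)))
Mul(Add(Function('v')(-877), Function('G')(-21)), Add(-2126795, -4584722)) = Mul(Add(Mul(Rational(1, 9), -877, Add(4, Mul(9, -877))), Mul(Rational(1, 3), Pow(Add(-24, -21), -1), Add(118440, Mul(-4718, -21), Mul(-9, Pow(-21, 2))))), Add(-2126795, -4584722)) = Mul(Add(Mul(Rational(1, 9), -877, Add(4, -7893)), Mul(Rational(1, 3), Pow(-45, -1), Add(118440, 99078, Mul(-9, 441)))), -6711517) = Mul(Add(Mul(Rational(1, 9), -877, -7889), Mul(Rational(1, 3), Rational(-1, 45), Add(118440, 99078, -3969))), -6711517) = Mul(Add(Rational(6918653, 9), Mul(Rational(1, 3), Rational(-1, 45), 213549)), -6711517) = Mul(Add(Rational(6918653, 9), Rational(-71183, 45)), -6711517) = Mul(Rational(34522082, 45), -6711517) = Rational(-231695540218394, 45)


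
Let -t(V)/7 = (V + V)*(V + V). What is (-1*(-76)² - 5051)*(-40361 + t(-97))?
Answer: 3289383351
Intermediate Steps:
t(V) = -28*V² (t(V) = -7*(V + V)*(V + V) = -7*2*V*2*V = -28*V²)
(-1*(-76)² - 5051)*(-40361 + t(-97)) = (-1*(-76)² - 5051)*(-40361 - 28*(-97)²) = (-1*5776 - 5051)*(-40361 - 28*9409) = (-5776 - 5051)*(-40361 - 263452) = -10827*(-303813) = 3289383351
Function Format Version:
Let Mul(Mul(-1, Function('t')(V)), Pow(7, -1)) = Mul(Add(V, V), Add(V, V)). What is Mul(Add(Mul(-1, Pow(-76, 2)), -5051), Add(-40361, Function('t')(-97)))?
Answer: 3289383351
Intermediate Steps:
Function('t')(V) = Mul(-28, Pow(V, 2)) (Function('t')(V) = Mul(-7, Mul(Add(V, V), Add(V, V))) = Mul(-7, Mul(Mul(2, V), Mul(2, V))) = Mul(-7, Mul(4, Pow(V, 2))) = Mul(-28, Pow(V, 2)))
Mul(Add(Mul(-1, Pow(-76, 2)), -5051), Add(-40361, Function('t')(-97))) = Mul(Add(Mul(-1, Pow(-76, 2)), -5051), Add(-40361, Mul(-28, Pow(-97, 2)))) = Mul(Add(Mul(-1, 5776), -5051), Add(-40361, Mul(-28, 9409))) = Mul(Add(-5776, -5051), Add(-40361, -263452)) = Mul(-10827, -303813) = 3289383351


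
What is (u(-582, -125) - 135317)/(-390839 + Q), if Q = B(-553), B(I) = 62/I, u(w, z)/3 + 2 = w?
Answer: 75799157/216134029 ≈ 0.35070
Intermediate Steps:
u(w, z) = -6 + 3*w
Q = -62/553 (Q = 62/(-553) = 62*(-1/553) = -62/553 ≈ -0.11212)
(u(-582, -125) - 135317)/(-390839 + Q) = ((-6 + 3*(-582)) - 135317)/(-390839 - 62/553) = ((-6 - 1746) - 135317)/(-216134029/553) = (-1752 - 135317)*(-553/216134029) = -137069*(-553/216134029) = 75799157/216134029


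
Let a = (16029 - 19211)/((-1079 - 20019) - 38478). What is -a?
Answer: -1591/29788 ≈ -0.053411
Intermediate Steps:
a = 1591/29788 (a = -3182/(-21098 - 38478) = -3182/(-59576) = -3182*(-1/59576) = 1591/29788 ≈ 0.053411)
-a = -1*1591/29788 = -1591/29788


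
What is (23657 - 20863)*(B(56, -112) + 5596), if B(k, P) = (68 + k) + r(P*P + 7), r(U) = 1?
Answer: 15984474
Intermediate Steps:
B(k, P) = 69 + k (B(k, P) = (68 + k) + 1 = 69 + k)
(23657 - 20863)*(B(56, -112) + 5596) = (23657 - 20863)*((69 + 56) + 5596) = 2794*(125 + 5596) = 2794*5721 = 15984474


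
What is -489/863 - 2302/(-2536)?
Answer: 373261/1094284 ≈ 0.34110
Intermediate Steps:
-489/863 - 2302/(-2536) = -489*1/863 - 2302*(-1/2536) = -489/863 + 1151/1268 = 373261/1094284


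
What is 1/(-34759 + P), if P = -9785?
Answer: -1/44544 ≈ -2.2450e-5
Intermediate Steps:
1/(-34759 + P) = 1/(-34759 - 9785) = 1/(-44544) = -1/44544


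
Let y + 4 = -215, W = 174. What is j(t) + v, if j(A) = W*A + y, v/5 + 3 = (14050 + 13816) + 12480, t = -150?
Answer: 175396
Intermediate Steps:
v = 201715 (v = -15 + 5*((14050 + 13816) + 12480) = -15 + 5*(27866 + 12480) = -15 + 5*40346 = -15 + 201730 = 201715)
y = -219 (y = -4 - 215 = -219)
j(A) = -219 + 174*A (j(A) = 174*A - 219 = -219 + 174*A)
j(t) + v = (-219 + 174*(-150)) + 201715 = (-219 - 26100) + 201715 = -26319 + 201715 = 175396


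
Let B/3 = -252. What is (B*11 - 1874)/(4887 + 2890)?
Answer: -10190/7777 ≈ -1.3103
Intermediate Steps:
B = -756 (B = 3*(-252) = -756)
(B*11 - 1874)/(4887 + 2890) = (-756*11 - 1874)/(4887 + 2890) = (-8316 - 1874)/7777 = -10190*1/7777 = -10190/7777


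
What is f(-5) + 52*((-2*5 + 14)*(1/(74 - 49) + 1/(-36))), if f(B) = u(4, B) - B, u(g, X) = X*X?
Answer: 7322/225 ≈ 32.542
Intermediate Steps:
u(g, X) = X**2
f(B) = B**2 - B
f(-5) + 52*((-2*5 + 14)*(1/(74 - 49) + 1/(-36))) = -5*(-1 - 5) + 52*((-2*5 + 14)*(1/(74 - 49) + 1/(-36))) = -5*(-6) + 52*((-10 + 14)*(1/25 - 1/36)) = 30 + 52*(4*(1/25 - 1/36)) = 30 + 52*(4*(11/900)) = 30 + 52*(11/225) = 30 + 572/225 = 7322/225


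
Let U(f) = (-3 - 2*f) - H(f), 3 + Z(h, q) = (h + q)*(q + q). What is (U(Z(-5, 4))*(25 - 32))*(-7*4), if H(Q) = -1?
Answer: 3920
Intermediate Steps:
Z(h, q) = -3 + 2*q*(h + q) (Z(h, q) = -3 + (h + q)*(q + q) = -3 + (h + q)*(2*q) = -3 + 2*q*(h + q))
U(f) = -2 - 2*f (U(f) = (-3 - 2*f) - 1*(-1) = (-3 - 2*f) + 1 = -2 - 2*f)
(U(Z(-5, 4))*(25 - 32))*(-7*4) = ((-2 - 2*(-3 + 2*4² + 2*(-5)*4))*(25 - 32))*(-7*4) = ((-2 - 2*(-3 + 2*16 - 40))*(-7))*(-28) = ((-2 - 2*(-3 + 32 - 40))*(-7))*(-28) = ((-2 - 2*(-11))*(-7))*(-28) = ((-2 + 22)*(-7))*(-28) = (20*(-7))*(-28) = -140*(-28) = 3920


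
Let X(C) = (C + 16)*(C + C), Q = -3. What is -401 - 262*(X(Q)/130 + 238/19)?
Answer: -334941/95 ≈ -3525.7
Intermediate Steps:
X(C) = 2*C*(16 + C) (X(C) = (16 + C)*(2*C) = 2*C*(16 + C))
-401 - 262*(X(Q)/130 + 238/19) = -401 - 262*((2*(-3)*(16 - 3))/130 + 238/19) = -401 - 262*((2*(-3)*13)*(1/130) + 238*(1/19)) = -401 - 262*(-78*1/130 + 238/19) = -401 - 262*(-⅗ + 238/19) = -401 - 262*1133/95 = -401 - 296846/95 = -334941/95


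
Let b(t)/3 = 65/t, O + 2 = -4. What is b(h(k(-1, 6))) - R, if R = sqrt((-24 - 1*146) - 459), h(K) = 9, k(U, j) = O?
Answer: 65/3 - I*sqrt(629) ≈ 21.667 - 25.08*I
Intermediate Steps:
O = -6 (O = -2 - 4 = -6)
k(U, j) = -6
b(t) = 195/t (b(t) = 3*(65/t) = 195/t)
R = I*sqrt(629) (R = sqrt((-24 - 146) - 459) = sqrt(-170 - 459) = sqrt(-629) = I*sqrt(629) ≈ 25.08*I)
b(h(k(-1, 6))) - R = 195/9 - I*sqrt(629) = 195*(1/9) - I*sqrt(629) = 65/3 - I*sqrt(629)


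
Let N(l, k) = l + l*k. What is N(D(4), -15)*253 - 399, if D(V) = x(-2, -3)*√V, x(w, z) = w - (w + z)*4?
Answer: -127911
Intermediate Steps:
x(w, z) = -4*z - 3*w (x(w, z) = w - (4*w + 4*z) = w + (-4*w - 4*z) = -4*z - 3*w)
D(V) = 18*√V (D(V) = (-4*(-3) - 3*(-2))*√V = (12 + 6)*√V = 18*√V)
N(l, k) = l + k*l
N(D(4), -15)*253 - 399 = ((18*√4)*(1 - 15))*253 - 399 = ((18*2)*(-14))*253 - 399 = (36*(-14))*253 - 399 = -504*253 - 399 = -127512 - 399 = -127911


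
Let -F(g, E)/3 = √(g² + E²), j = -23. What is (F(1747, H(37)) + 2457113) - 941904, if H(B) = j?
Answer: 1515209 - 3*√3052538 ≈ 1.5100e+6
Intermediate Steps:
H(B) = -23
F(g, E) = -3*√(E² + g²) (F(g, E) = -3*√(g² + E²) = -3*√(E² + g²))
(F(1747, H(37)) + 2457113) - 941904 = (-3*√((-23)² + 1747²) + 2457113) - 941904 = (-3*√(529 + 3052009) + 2457113) - 941904 = (-3*√3052538 + 2457113) - 941904 = (2457113 - 3*√3052538) - 941904 = 1515209 - 3*√3052538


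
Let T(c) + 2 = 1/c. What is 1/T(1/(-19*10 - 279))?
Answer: -1/471 ≈ -0.0021231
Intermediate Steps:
T(c) = -2 + 1/c
1/T(1/(-19*10 - 279)) = 1/(-2 + 1/(1/(-19*10 - 279))) = 1/(-2 + 1/(1/(-190 - 279))) = 1/(-2 + 1/(1/(-469))) = 1/(-2 + 1/(-1/469)) = 1/(-2 - 469) = 1/(-471) = -1/471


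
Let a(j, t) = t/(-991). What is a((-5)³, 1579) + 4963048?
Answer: 4918378989/991 ≈ 4.9630e+6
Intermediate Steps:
a(j, t) = -t/991 (a(j, t) = t*(-1/991) = -t/991)
a((-5)³, 1579) + 4963048 = -1/991*1579 + 4963048 = -1579/991 + 4963048 = 4918378989/991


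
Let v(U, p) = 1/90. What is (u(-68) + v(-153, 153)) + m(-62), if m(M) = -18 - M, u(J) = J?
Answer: -2159/90 ≈ -23.989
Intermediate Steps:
v(U, p) = 1/90
(u(-68) + v(-153, 153)) + m(-62) = (-68 + 1/90) + (-18 - 1*(-62)) = -6119/90 + (-18 + 62) = -6119/90 + 44 = -2159/90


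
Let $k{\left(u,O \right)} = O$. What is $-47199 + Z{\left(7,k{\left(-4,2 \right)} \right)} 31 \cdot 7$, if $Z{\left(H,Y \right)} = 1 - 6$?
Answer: $-48284$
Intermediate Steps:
$Z{\left(H,Y \right)} = -5$ ($Z{\left(H,Y \right)} = 1 - 6 = -5$)
$-47199 + Z{\left(7,k{\left(-4,2 \right)} \right)} 31 \cdot 7 = -47199 + \left(-5\right) 31 \cdot 7 = -47199 - 1085 = -48284$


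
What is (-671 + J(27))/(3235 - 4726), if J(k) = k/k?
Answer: 670/1491 ≈ 0.44936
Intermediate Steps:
J(k) = 1
(-671 + J(27))/(3235 - 4726) = (-671 + 1)/(3235 - 4726) = -670/(-1491) = -670*(-1/1491) = 670/1491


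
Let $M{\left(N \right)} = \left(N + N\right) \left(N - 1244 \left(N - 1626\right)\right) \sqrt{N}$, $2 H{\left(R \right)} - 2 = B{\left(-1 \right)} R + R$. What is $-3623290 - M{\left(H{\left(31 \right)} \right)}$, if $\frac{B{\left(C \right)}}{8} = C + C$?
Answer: $-3623290 + \frac{2139521611 i \sqrt{926}}{4} \approx -3.6233 \cdot 10^{6} + 1.6277 \cdot 10^{10} i$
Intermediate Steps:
$B{\left(C \right)} = 16 C$ ($B{\left(C \right)} = 8 \left(C + C\right) = 8 \cdot 2 C = 16 C$)
$H{\left(R \right)} = 1 - \frac{15 R}{2}$ ($H{\left(R \right)} = 1 + \frac{16 \left(-1\right) R + R}{2} = 1 + \frac{- 16 R + R}{2} = 1 + \frac{\left(-15\right) R}{2} = 1 - \frac{15 R}{2}$)
$M{\left(N \right)} = 2 N^{\frac{3}{2}} \left(2022744 - 1243 N\right)$ ($M{\left(N \right)} = 2 N \left(N - 1244 \left(-1626 + N\right)\right) \sqrt{N} = 2 N \left(N - \left(-2022744 + 1244 N\right)\right) \sqrt{N} = 2 N \left(2022744 - 1243 N\right) \sqrt{N} = 2 N^{\frac{3}{2}} \left(2022744 - 1243 N\right)$)
$-3623290 - M{\left(H{\left(31 \right)} \right)} = -3623290 - \left(1 - \frac{465}{2}\right)^{\frac{3}{2}} \left(4045488 - 2486 \left(1 - \frac{465}{2}\right)\right) = -3623290 - \left(- \frac{463}{2}\right)^{\frac{3}{2}} \left(4045488 - -575509\right) = -3623290 - - \frac{463 i \sqrt{926}}{4} \left(4045488 + 575509\right) = -3623290 - - \frac{463 i \sqrt{926}}{4} \cdot 4620997 = -3623290 - - \frac{2139521611 i \sqrt{926}}{4} = -3623290 + \frac{2139521611 i \sqrt{926}}{4}$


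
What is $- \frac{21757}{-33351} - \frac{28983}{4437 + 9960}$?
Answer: $- \frac{217792168}{160051449} \approx -1.3608$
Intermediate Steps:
$- \frac{21757}{-33351} - \frac{28983}{4437 + 9960} = \left(-21757\right) \left(- \frac{1}{33351}\right) - \frac{28983}{14397} = \frac{21757}{33351} - \frac{9661}{4799} = - \frac{217792168}{160051449}$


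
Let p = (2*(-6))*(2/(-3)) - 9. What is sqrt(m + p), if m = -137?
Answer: I*sqrt(138) ≈ 11.747*I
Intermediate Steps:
p = -1 (p = -24*(-1)/3 - 9 = -12*(-2/3) - 9 = 8 - 9 = -1)
sqrt(m + p) = sqrt(-137 - 1) = sqrt(-138) = I*sqrt(138)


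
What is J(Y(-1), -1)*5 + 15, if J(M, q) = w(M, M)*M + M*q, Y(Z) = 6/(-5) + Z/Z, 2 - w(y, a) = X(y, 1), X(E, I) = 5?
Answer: 19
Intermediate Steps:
w(y, a) = -3 (w(y, a) = 2 - 1*5 = 2 - 5 = -3)
Y(Z) = -⅕ (Y(Z) = 6*(-⅕) + 1 = -6/5 + 1 = -⅕)
J(M, q) = -3*M + M*q
J(Y(-1), -1)*5 + 15 = -(-3 - 1)/5*5 + 15 = -⅕*(-4)*5 + 15 = (⅘)*5 + 15 = 4 + 15 = 19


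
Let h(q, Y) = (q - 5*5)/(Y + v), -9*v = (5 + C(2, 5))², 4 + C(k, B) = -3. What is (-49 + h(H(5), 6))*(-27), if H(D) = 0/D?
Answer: 2889/2 ≈ 1444.5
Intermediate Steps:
C(k, B) = -7 (C(k, B) = -4 - 3 = -7)
v = -4/9 (v = -(5 - 7)²/9 = -⅑*(-2)² = -⅑*4 = -4/9 ≈ -0.44444)
H(D) = 0
h(q, Y) = (-25 + q)/(-4/9 + Y) (h(q, Y) = (q - 5*5)/(Y - 4/9) = (q - 25)/(-4/9 + Y) = (-25 + q)/(-4/9 + Y))
(-49 + h(H(5), 6))*(-27) = (-49 + 9*(-25 + 0)/(-4 + 9*6))*(-27) = (-49 + 9*(-25)/(-4 + 54))*(-27) = (-49 + 9*(-25)/50)*(-27) = (-49 + 9*(1/50)*(-25))*(-27) = (-49 - 9/2)*(-27) = -107/2*(-27) = 2889/2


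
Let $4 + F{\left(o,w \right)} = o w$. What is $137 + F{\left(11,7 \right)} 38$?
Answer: $2911$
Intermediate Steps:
$F{\left(o,w \right)} = -4 + o w$
$137 + F{\left(11,7 \right)} 38 = 137 + \left(-4 + 11 \cdot 7\right) 38 = 137 + \left(-4 + 77\right) 38 = 137 + 73 \cdot 38 = 137 + 2774 = 2911$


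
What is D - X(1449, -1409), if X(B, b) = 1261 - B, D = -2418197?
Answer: -2418009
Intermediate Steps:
D - X(1449, -1409) = -2418197 - (1261 - 1*1449) = -2418197 - (1261 - 1449) = -2418197 - 1*(-188) = -2418197 + 188 = -2418009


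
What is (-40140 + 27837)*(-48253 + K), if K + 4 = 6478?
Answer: 514007037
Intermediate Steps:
K = 6474 (K = -4 + 6478 = 6474)
(-40140 + 27837)*(-48253 + K) = (-40140 + 27837)*(-48253 + 6474) = -12303*(-41779) = 514007037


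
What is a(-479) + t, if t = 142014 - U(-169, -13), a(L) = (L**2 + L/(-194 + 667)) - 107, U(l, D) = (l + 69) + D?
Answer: 175700574/473 ≈ 3.7146e+5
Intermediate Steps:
U(l, D) = 69 + D + l (U(l, D) = (69 + l) + D = 69 + D + l)
a(L) = -107 + L**2 + L/473 (a(L) = (L**2 + L/473) - 107 = -107 + L**2 + L/473)
t = 142127 (t = 142014 - (69 - 13 - 169) = 142014 - 1*(-113) = 142014 + 113 = 142127)
a(-479) + t = (-107 + (-479)**2 + (1/473)*(-479)) + 142127 = (-107 + 229441 - 479/473) + 142127 = 108474503/473 + 142127 = 175700574/473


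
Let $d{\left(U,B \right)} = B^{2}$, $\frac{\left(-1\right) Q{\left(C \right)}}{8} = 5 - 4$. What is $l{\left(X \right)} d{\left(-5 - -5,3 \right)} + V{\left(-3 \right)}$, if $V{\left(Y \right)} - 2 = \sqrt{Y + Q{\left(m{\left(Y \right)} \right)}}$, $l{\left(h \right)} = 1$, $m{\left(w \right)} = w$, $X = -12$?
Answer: $11 + i \sqrt{11} \approx 11.0 + 3.3166 i$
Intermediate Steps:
$Q{\left(C \right)} = -8$ ($Q{\left(C \right)} = - 8 \left(5 - 4\right) = \left(-8\right) 1 = -8$)
$V{\left(Y \right)} = 2 + \sqrt{-8 + Y}$ ($V{\left(Y \right)} = 2 + \sqrt{Y - 8} = 2 + \sqrt{-8 + Y}$)
$l{\left(X \right)} d{\left(-5 - -5,3 \right)} + V{\left(-3 \right)} = 1 \cdot 3^{2} + \left(2 + \sqrt{-8 - 3}\right) = 1 \cdot 9 + \left(2 + \sqrt{-11}\right) = 9 + \left(2 + i \sqrt{11}\right) = 11 + i \sqrt{11}$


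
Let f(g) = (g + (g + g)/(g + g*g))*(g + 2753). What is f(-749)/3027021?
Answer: -93562418/188684309 ≈ -0.49587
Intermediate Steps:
f(g) = (2753 + g)*(g + 2*g/(g + g**2)) (f(g) = (g + (2*g)/(g + g**2))*(2753 + g) = (g + 2*g/(g + g**2))*(2753 + g) = (2753 + g)*(g + 2*g/(g + g**2)))
f(-749)/3027021 = ((5506 + (-749)**3 + 2754*(-749)**2 + 2755*(-749))/(1 - 749))/3027021 = ((5506 - 420189749 + 2754*561001 - 2063495)/(-748))*(1/3027021) = -(5506 - 420189749 + 1544996754 - 2063495)/748*(1/3027021) = -1/748*1122749016*(1/3027021) = -280687254/187*1/3027021 = -93562418/188684309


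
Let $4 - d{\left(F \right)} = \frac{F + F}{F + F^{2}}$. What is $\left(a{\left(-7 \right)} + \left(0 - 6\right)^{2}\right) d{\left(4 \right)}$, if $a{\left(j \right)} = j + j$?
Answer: $\frac{396}{5} \approx 79.2$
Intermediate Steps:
$a{\left(j \right)} = 2 j$
$d{\left(F \right)} = 4 - \frac{2 F}{F + F^{2}}$ ($d{\left(F \right)} = 4 - \frac{F + F}{F + F^{2}} = 4 - \frac{2 F}{F + F^{2}}$)
$\left(a{\left(-7 \right)} + \left(0 - 6\right)^{2}\right) d{\left(4 \right)} = \left(2 \left(-7\right) + \left(0 - 6\right)^{2}\right) \frac{2 \left(1 + 2 \cdot 4\right)}{1 + 4} = \left(-14 + \left(-6\right)^{2}\right) \frac{2 \left(1 + 8\right)}{5} = \left(-14 + 36\right) 2 \cdot \frac{1}{5} \cdot 9 = 22 \cdot \frac{18}{5} = \frac{396}{5}$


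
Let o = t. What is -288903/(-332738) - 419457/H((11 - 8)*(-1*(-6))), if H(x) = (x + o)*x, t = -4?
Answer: -3321344755/1996428 ≈ -1663.6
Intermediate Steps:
o = -4
H(x) = x*(-4 + x) (H(x) = (x - 4)*x = (-4 + x)*x = x*(-4 + x))
-288903/(-332738) - 419457/H((11 - 8)*(-1*(-6))) = -288903/(-332738) - 419457*1/(6*(-4 + (11 - 8)*(-1*(-6)))*(11 - 8)) = -288903*(-1/332738) - 419457*1/(18*(-4 + 3*6)) = 288903/332738 - 419457*1/(18*(-4 + 18)) = 288903/332738 - 419457/(18*14) = 288903/332738 - 419457/252 = 288903/332738 - 419457*1/252 = 288903/332738 - 139819/84 = -3321344755/1996428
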